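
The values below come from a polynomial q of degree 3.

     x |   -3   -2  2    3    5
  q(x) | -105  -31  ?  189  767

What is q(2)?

65

The 4 known points determine the degree-3 polynomial uniquely.
Write q(x) = ax^3 + bx^2 + cx + d. Substituting each data point gives a linear system:
  -27a + 9b - 3c + d = -105
  -8a + 4b - 2c + d = -31
  27a + 9b + 3c + d = 189
  125a + 25b + 5c + d = 767
Solving the system yields a = 5, b = 5, c = 4, d = -3.
So q(x) = 5x^3 + 5x^2 + 4x - 3.
Then q(2) = 65.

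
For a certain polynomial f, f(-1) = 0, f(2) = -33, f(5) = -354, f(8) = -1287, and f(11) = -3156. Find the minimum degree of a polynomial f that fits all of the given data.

Forward differences of the values at t = -1, 2, 5, 8, 11:
  f  : 0  -33  -354  -1287  -3156
  Δ  : -33  -321  -933  -1869
  Δ^2: -288  -612  -936
  Δ^3: -324  -324
  Δ^4: 0
The third differences are constant (-324) and nonzero, while all higher differences vanish, so the minimal degree is 3.

3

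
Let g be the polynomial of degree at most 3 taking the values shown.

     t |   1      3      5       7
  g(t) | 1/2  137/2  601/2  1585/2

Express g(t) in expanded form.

g(t) = 2t^3 + (5/2)t^2 - 2t - 2

Write g(t) = at^3 + bt^2 + ct + d. Substituting each data point gives a linear system:
  a + b + c + d = 1/2
  27a + 9b + 3c + d = 137/2
  125a + 25b + 5c + d = 601/2
  343a + 49b + 7c + d = 1585/2
Solving the system yields a = 2, b = 5/2, c = -2, d = -2.
So g(t) = 2t³ + (5/2)t² - 2t - 2.
Check: g(3) = 137/2. ✓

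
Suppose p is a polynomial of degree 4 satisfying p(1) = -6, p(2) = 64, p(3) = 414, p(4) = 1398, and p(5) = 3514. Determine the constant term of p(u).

Write p(u) = au^4 + bu^3 + cu^2 + du + e. Substituting each data point gives a linear system:
  a + b + c + d + e = -6
  16a + 8b + 4c + 2d + e = 64
  81a + 27b + 9c + 3d + e = 414
  256a + 64b + 16c + 4d + e = 1398
  625a + 125b + 25c + 5d + e = 3514
Solving the system yields a = 6, b = -1, c = -4, d = -1, e = -6.
So p(u) = 6u^4 - u^3 - 4u^2 - u - 6.
The constant term is -6.

-6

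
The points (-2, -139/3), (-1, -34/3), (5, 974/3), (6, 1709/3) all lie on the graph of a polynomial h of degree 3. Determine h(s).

Using the Lagrange interpolation formula with nodes -2, -1, 5, 6:
  L_0(s) = (s + 1)(s - 5)(s - 6) / -56
  L_1(s) = (s + 2)(s - 5)(s - 6) / 42
  L_2(s) = (s + 2)(s + 1)(s - 6) / -42
  L_3(s) = (s + 2)(s + 1)(s - 5) / 56
Then h(s) = -139/3·L_0(s) - 34/3·L_1(s) + 974/3·L_2(s) + 1709/3·L_3(s).
Expanding and collecting terms gives h(s) = 3s^3 - 3s^2 + 5s - 1/3.
Check: h(-2) = -139/3. ✓

h(s) = 3s^3 - 3s^2 + 5s - 1/3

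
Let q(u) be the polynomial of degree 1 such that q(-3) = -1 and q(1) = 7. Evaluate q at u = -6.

Using the Lagrange interpolation formula with nodes -3, 1:
  L_0(u) = (u - 1) / -4
  L_1(u) = (u + 3) / 4
Then q(u) = -1·L_0(u) + 7·L_1(u).
Expanding and collecting terms gives q(u) = 2u + 5.
Evaluating at u = -6: q(-6) = -7.

-7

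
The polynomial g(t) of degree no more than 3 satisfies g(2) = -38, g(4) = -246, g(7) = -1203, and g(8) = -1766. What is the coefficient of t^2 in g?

Write g(t) = at^3 + bt^2 + ct + d. Substituting each data point gives a linear system:
  8a + 4b + 2c + d = -38
  64a + 16b + 4c + d = -246
  343a + 49b + 7c + d = -1203
  512a + 64b + 8c + d = -1766
Solving the system yields a = -3, b = -4, c = 4, d = -6.
So g(t) = -3t^3 - 4t^2 + 4t - 6.
The coefficient of t^2 is -4.

-4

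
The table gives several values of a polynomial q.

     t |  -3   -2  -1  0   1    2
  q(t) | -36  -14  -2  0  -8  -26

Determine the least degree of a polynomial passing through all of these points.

2

Forward differences of the values at t = -3, -2, -1, 0, 1, 2:
  q  : -36  -14  -2  0  -8  -26
  Δ  : 22  12  2  -8  -18
  Δ^2: -10  -10  -10  -10
  Δ^3: 0  0  0
  Δ^4: 0  0
  Δ^5: 0
The second differences are constant (-10) and nonzero, while all higher differences vanish, so the minimal degree is 2.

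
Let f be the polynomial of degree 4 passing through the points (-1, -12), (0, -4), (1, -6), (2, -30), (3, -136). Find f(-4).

Write f(s) = as^4 + bs^3 + cs^2 + ds + e. Substituting each data point gives a linear system:
  a - b + c - d + e = -12
  e = -4
  a + b + c + d + e = -6
  16a + 8b + 4c + 2d + e = -30
  81a + 27b + 9c + 3d + e = -136
Solving the system yields a = -2, b = 2, c = -3, d = 1, e = -4.
So f(s) = -2s^4 + 2s^3 - 3s^2 + s - 4.
Then f(-4) = -696.

-696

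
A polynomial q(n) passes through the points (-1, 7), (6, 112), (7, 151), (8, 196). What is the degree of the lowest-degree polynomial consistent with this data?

2

Divided differences on the nodes -1, 6, 7, 8:
  order 0: 7  112  151  196
  order 1: 15  39  45
  order 2: 3  3
  order 3: 0
The order-2 divided differences are all 3 (nonzero) and every higher order vanishes, so the data lies on a polynomial of degree exactly 2.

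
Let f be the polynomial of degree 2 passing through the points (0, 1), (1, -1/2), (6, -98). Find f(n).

f(n) = -3n^2 + (3/2)n + 1

Write f(n) = an^2 + bn + c. Substituting each data point gives a linear system:
  c = 1
  a + b + c = -1/2
  36a + 6b + c = -98
Solving the system yields a = -3, b = 3/2, c = 1.
So f(n) = -3n² + (3/2)n + 1.
Check: f(6) = -98. ✓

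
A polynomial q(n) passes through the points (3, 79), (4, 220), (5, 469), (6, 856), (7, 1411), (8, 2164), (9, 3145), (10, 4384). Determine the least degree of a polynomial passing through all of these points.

Forward differences of the values at n = 3, 4, 5, 6, 7, 8, 9, 10:
  q  : 79  220  469  856  1411  2164  3145  4384
  Δ  : 141  249  387  555  753  981  1239
  Δ^2: 108  138  168  198  228  258
  Δ^3: 30  30  30  30  30
  Δ^4: 0  0  0  0
  Δ^5: 0  0  0
  Δ^6: 0  0
  Δ^7: 0
The third differences are constant (30) and nonzero, while all higher differences vanish, so the minimal degree is 3.

3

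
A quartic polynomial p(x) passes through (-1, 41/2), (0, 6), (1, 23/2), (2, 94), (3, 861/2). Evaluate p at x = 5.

Using the Lagrange interpolation formula with nodes -1, 0, 1, 2, 3:
  L_0(x) = x(x - 1)(x - 2)(x - 3) / 24
  L_1(x) = (x + 1)(x - 1)(x - 2)(x - 3) / -6
  L_2(x) = (x + 1)x(x - 2)(x - 3) / 4
  L_3(x) = (x + 1)x(x - 1)(x - 3) / -6
  L_4(x) = (x + 1)x(x - 1)(x - 2) / 24
Then p(x) = 41/2·L_0(x) + 6·L_1(x) + 23/2·L_2(x) + 94·L_3(x) + 861/2·L_4(x).
Expanding and collecting terms gives p(x) = 5x^4 - (1/2)x^3 + 5x^2 - 4x + 6.
Evaluating at x = 5: p(5) = 6347/2.

6347/2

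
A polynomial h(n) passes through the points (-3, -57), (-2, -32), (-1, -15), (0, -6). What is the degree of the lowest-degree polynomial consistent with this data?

2

Forward differences of the values at n = -3, -2, -1, 0:
  h  : -57  -32  -15  -6
  Δ  : 25  17  9
  Δ^2: -8  -8
  Δ^3: 0
The second differences are constant (-8) and nonzero, while all higher differences vanish, so the minimal degree is 2.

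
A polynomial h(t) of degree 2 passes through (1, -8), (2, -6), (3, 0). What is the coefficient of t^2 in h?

Write h(t) = at^2 + bt + c. Substituting each data point gives a linear system:
  a + b + c = -8
  4a + 2b + c = -6
  9a + 3b + c = 0
Solving the system yields a = 2, b = -4, c = -6.
So h(t) = 2t² - 4t - 6.
The leading coefficient is 2.

2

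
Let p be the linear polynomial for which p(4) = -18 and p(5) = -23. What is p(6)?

Using the Lagrange interpolation formula with nodes 4, 5:
  L_0(n) = (n - 5) / -1
  L_1(n) = (n - 4) / 1
Then p(n) = -18·L_0(n) - 23·L_1(n).
Expanding and collecting terms gives p(n) = -5n + 2.
Evaluating at n = 6: p(6) = -28.

-28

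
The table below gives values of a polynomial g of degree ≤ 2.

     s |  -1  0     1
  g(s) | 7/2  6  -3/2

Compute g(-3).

-63/2

Write g(s) = as^2 + bs + c. Substituting each data point gives a linear system:
  a - b + c = 7/2
  c = 6
  a + b + c = -3/2
Solving the system yields a = -5, b = -5/2, c = 6.
So g(s) = -5s^2 - (5/2)s + 6.
Then g(-3) = -63/2.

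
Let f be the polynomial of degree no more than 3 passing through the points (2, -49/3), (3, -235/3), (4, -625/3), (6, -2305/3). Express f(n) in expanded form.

Write f(n) = an^3 + bn^2 + cn + d. Substituting each data point gives a linear system:
  8a + 4b + 2c + d = -49/3
  27a + 9b + 3c + d = -235/3
  64a + 16b + 4c + d = -625/3
  216a + 36b + 6c + d = -2305/3
Solving the system yields a = -4, b = 2, c = 4, d = -1/3.
So f(n) = -4n^3 + 2n^2 + 4n - 1/3.
Check: f(2) = -49/3. ✓

f(n) = -4n^3 + 2n^2 + 4n - 1/3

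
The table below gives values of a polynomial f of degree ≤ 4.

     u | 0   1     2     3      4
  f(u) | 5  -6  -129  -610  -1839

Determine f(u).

f(u) = -6u^4 - 5u^3 + u^2 - u + 5

Write f(u) = au^4 + bu^3 + cu^2 + du + e. Substituting each data point gives a linear system:
  e = 5
  a + b + c + d + e = -6
  16a + 8b + 4c + 2d + e = -129
  81a + 27b + 9c + 3d + e = -610
  256a + 64b + 16c + 4d + e = -1839
Solving the system yields a = -6, b = -5, c = 1, d = -1, e = 5.
So f(u) = -6u^4 - 5u^3 + u^2 - u + 5.
Check: f(0) = 5. ✓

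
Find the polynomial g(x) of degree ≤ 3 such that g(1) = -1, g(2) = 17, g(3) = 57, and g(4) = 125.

Write g(x) = ax^3 + bx^2 + cx + d. Substituting each data point gives a linear system:
  a + b + c + d = -1
  8a + 4b + 2c + d = 17
  27a + 9b + 3c + d = 57
  64a + 16b + 4c + d = 125
Solving the system yields a = 1, b = 5, c = -4, d = -3.
So g(x) = x³ + 5x² - 4x - 3.
Check: g(1) = -1. ✓

g(x) = x^3 + 5x^2 - 4x - 3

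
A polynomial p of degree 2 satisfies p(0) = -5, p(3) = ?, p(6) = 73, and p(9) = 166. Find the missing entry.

16

On equispaced nodes a degree-2 polynomial has vanishing third forward difference, so
  - p(0) + 3·p(3) - 3·p(6) + p(9) = 0.
Substituting the known values and solving for p(3):
  3·p(3) = 48
  p(3) = 16.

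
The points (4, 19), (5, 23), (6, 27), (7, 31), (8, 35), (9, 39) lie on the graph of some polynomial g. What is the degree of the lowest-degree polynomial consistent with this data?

Forward differences of the values at n = 4, 5, 6, 7, 8, 9:
  g  : 19  23  27  31  35  39
  Δ  : 4  4  4  4  4
  Δ^2: 0  0  0  0
  Δ^3: 0  0  0
  Δ^4: 0  0
  Δ^5: 0
The first differences are constant (4) and nonzero, while all higher differences vanish, so the minimal degree is 1.

1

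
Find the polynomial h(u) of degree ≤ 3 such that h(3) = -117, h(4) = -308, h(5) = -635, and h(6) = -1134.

h(u) = -6u^3 + 4u^2 + 3u

Using the Lagrange interpolation formula with nodes 3, 4, 5, 6:
  L_0(u) = (u - 4)(u - 5)(u - 6) / -6
  L_1(u) = (u - 3)(u - 5)(u - 6) / 2
  L_2(u) = (u - 3)(u - 4)(u - 6) / -2
  L_3(u) = (u - 3)(u - 4)(u - 5) / 6
Then h(u) = -117·L_0(u) - 308·L_1(u) - 635·L_2(u) - 1134·L_3(u).
Expanding and collecting terms gives h(u) = -6u³ + 4u² + 3u.
Check: h(6) = -1134. ✓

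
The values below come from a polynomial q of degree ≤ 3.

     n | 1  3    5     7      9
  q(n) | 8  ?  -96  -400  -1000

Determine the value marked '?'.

On equispaced nodes a degree-3 polynomial has vanishing fourth forward difference, so
  q(1) - 4·q(3) + 6·q(5) - 4·q(7) + q(9) = 0.
Substituting the known values and solving for q(3):
  -4·q(3) = -32
  q(3) = 8.

8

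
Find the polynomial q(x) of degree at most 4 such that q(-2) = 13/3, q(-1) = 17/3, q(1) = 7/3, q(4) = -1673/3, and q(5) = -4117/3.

Write q(x) = ax^4 + bx^3 + cx^2 + dx + e. Substituting each data point gives a linear system:
  16a - 8b + 4c - 2d + e = 13/3
  a - b + c - d + e = 17/3
  a + b + c + d + e = 7/3
  256a + 64b + 16c + 4d + e = -1673/3
  625a + 125b + 25c + 5d + e = -4117/3
Solving the system yields a = -2, b = -2, c = 5, d = 1/3, e = 1.
So q(x) = -2x⁴ - 2x³ + 5x² + (1/3)x + 1.
Check: q(1) = 7/3. ✓

q(x) = -2x^4 - 2x^3 + 5x^2 + (1/3)x + 1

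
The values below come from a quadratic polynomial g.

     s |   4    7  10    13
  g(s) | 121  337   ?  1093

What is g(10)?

On equispaced nodes a degree-2 polynomial has vanishing third forward difference, so
  - g(4) + 3·g(7) - 3·g(10) + g(13) = 0.
Substituting the known values and solving for g(10):
  -3·g(10) = -1983
  g(10) = 661.

661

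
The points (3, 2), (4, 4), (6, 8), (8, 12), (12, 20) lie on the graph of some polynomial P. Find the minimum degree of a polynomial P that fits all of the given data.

Divided differences on the nodes 3, 4, 6, 8, 12:
  order 0: 2  4  8  12  20
  order 1: 2  2  2  2
  order 2: 0  0  0
  order 3: 0  0
  order 4: 0
The order-1 divided differences are all 2 (nonzero) and every higher order vanishes, so the data lies on a polynomial of degree exactly 1.

1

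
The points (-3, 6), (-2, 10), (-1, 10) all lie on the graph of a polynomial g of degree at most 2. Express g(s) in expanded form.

Using the Lagrange interpolation formula with nodes -3, -2, -1:
  L_0(s) = (s + 2)(s + 1) / 2
  L_1(s) = (s + 3)(s + 1) / -1
  L_2(s) = (s + 3)(s + 2) / 2
Then g(s) = 6·L_0(s) + 10·L_1(s) + 10·L_2(s).
Expanding and collecting terms gives g(s) = -2s^2 - 6s + 6.
Check: g(-3) = 6. ✓

g(s) = -2s^2 - 6s + 6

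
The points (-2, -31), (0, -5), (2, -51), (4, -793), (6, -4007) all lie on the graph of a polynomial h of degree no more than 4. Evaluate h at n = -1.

-3

Forward differences of the values at n = -2, 0, 2, 4, 6:
  h  : -31  -5  -51  -793  -4007
  Δ  : 26  -46  -742  -3214
  Δ^2: -72  -696  -2472
  Δ^3: -624  -1776
  Δ^4: -1152
The fourth differences are constant, confirming degree 4.
Interpolating (Newton forward form) and evaluating at n = -1 gives h(-1) = -3.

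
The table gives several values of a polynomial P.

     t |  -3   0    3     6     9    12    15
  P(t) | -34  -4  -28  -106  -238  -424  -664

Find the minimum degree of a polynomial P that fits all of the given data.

Forward differences of the values at t = -3, 0, 3, 6, 9, 12, 15:
  P  : -34  -4  -28  -106  -238  -424  -664
  Δ  : 30  -24  -78  -132  -186  -240
  Δ^2: -54  -54  -54  -54  -54
  Δ^3: 0  0  0  0
  Δ^4: 0  0  0
  Δ^5: 0  0
  Δ^6: 0
The second differences are constant (-54) and nonzero, while all higher differences vanish, so the minimal degree is 2.

2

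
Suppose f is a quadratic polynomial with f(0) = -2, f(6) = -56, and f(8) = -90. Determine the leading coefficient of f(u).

Write f(u) = au^2 + bu + c. Substituting each data point gives a linear system:
  c = -2
  36a + 6b + c = -56
  64a + 8b + c = -90
Solving the system yields a = -1, b = -3, c = -2.
So f(u) = -u² - 3u - 2.
The leading coefficient is -1.

-1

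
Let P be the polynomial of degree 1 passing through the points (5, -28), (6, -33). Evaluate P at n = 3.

Using the Lagrange interpolation formula with nodes 5, 6:
  L_0(n) = (n - 6) / -1
  L_1(n) = (n - 5) / 1
Then P(n) = -28·L_0(n) - 33·L_1(n).
Expanding and collecting terms gives P(n) = -5n - 3.
Evaluating at n = 3: P(3) = -18.

-18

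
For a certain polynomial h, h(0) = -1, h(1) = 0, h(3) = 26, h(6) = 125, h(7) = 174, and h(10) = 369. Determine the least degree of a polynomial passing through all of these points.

2

Divided differences on the nodes 0, 1, 3, 6, 7, 10:
  order 0: -1  0  26  125  174  369
  order 1: 1  13  33  49  65
  order 2: 4  4  4  4
  order 3: 0  0  0
  order 4: 0  0
  order 5: 0
The order-2 divided differences are all 4 (nonzero) and every higher order vanishes, so the data lies on a polynomial of degree exactly 2.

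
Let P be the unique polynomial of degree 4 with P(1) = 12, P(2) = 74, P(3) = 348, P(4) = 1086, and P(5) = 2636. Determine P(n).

Write P(n) = an^4 + bn^3 + cn^2 + dn + e. Substituting each data point gives a linear system:
  a + b + c + d + e = 12
  16a + 8b + 4c + 2d + e = 74
  81a + 27b + 9c + 3d + e = 348
  256a + 64b + 16c + 4d + e = 1086
  625a + 125b + 25c + 5d + e = 2636
Solving the system yields a = 4, b = 2, c = -6, d = 6, e = 6.
So P(n) = 4n^4 + 2n^3 - 6n^2 + 6n + 6.
Check: P(4) = 1086. ✓

P(n) = 4n^4 + 2n^3 - 6n^2 + 6n + 6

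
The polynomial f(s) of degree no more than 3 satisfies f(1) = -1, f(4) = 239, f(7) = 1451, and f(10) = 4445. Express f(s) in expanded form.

Write f(s) = as^3 + bs^2 + cs + d. Substituting each data point gives a linear system:
  a + b + c + d = -1
  64a + 16b + 4c + d = 239
  343a + 49b + 7c + d = 1451
  1000a + 100b + 10c + d = 4445
Solving the system yields a = 5, b = -6, c = 5, d = -5.
So f(s) = 5s^3 - 6s^2 + 5s - 5.
Check: f(1) = -1. ✓

f(s) = 5s^3 - 6s^2 + 5s - 5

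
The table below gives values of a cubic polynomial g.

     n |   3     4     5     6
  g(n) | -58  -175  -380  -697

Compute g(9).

Forward differences of the values at n = 3, 4, 5, 6:
  g  : -58  -175  -380  -697
  Δ  : -117  -205  -317
  Δ^2: -88  -112
  Δ^3: -24
The third differences are constant, confirming degree 3.
Interpolating (Newton forward form) and evaluating at n = 9 gives g(9) = -2560.

-2560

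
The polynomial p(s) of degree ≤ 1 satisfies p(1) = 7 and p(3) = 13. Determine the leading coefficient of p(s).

Write p(s) = as + b. Substituting each data point gives a linear system:
  a + b = 7
  3a + b = 13
Solving the system yields a = 3, b = 4.
So p(s) = 3s + 4.
The leading coefficient is 3.

3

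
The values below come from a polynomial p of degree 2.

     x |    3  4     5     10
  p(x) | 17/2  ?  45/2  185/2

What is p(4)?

The 3 known points determine the degree-2 polynomial uniquely.
Write p(x) = ax^2 + bx + c. Substituting each data point gives a linear system:
  9a + 3b + c = 17/2
  25a + 5b + c = 45/2
  100a + 10b + c = 185/2
Solving the system yields a = 1, b = -1, c = 5/2.
So p(x) = x² - x + 5/2.
Then p(4) = 29/2.

29/2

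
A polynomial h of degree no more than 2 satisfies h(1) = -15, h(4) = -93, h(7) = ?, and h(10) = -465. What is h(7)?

-243

On equispaced nodes a degree-2 polynomial has vanishing third forward difference, so
  - h(1) + 3·h(4) - 3·h(7) + h(10) = 0.
Substituting the known values and solving for h(7):
  -3·h(7) = 729
  h(7) = -243.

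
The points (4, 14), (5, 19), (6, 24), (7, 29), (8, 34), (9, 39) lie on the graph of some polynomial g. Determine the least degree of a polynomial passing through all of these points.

1

Forward differences of the values at n = 4, 5, 6, 7, 8, 9:
  g  : 14  19  24  29  34  39
  Δ  : 5  5  5  5  5
  Δ^2: 0  0  0  0
  Δ^3: 0  0  0
  Δ^4: 0  0
  Δ^5: 0
The first differences are constant (5) and nonzero, while all higher differences vanish, so the minimal degree is 1.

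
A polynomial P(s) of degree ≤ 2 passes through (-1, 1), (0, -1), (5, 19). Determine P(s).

P(s) = s^2 - s - 1

Write P(s) = as^2 + bs + c. Substituting each data point gives a linear system:
  a - b + c = 1
  c = -1
  25a + 5b + c = 19
Solving the system yields a = 1, b = -1, c = -1.
So P(s) = s² - s - 1.
Check: P(5) = 19. ✓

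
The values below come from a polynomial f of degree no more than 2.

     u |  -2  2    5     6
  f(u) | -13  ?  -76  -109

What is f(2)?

-13

The 3 known points determine the degree-2 polynomial uniquely.
Write f(u) = au^2 + bu + c. Substituting each data point gives a linear system:
  4a - 2b + c = -13
  25a + 5b + c = -76
  36a + 6b + c = -109
Solving the system yields a = -3, b = 0, c = -1.
So f(u) = -3u² - 1.
Then f(2) = -13.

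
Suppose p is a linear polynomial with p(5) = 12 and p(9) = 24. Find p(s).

Write p(s) = as + b. Substituting each data point gives a linear system:
  5a + b = 12
  9a + b = 24
Solving the system yields a = 3, b = -3.
So p(s) = 3s - 3.
Check: p(5) = 12. ✓

p(s) = 3s - 3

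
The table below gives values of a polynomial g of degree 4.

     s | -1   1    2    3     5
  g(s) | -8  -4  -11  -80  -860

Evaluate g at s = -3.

-236

Using the Lagrange interpolation formula with nodes -1, 1, 2, 3, 5:
  L_0(s) = (s - 1)(s - 2)(s - 3)(s - 5) / 144
  L_1(s) = (s + 1)(s - 2)(s - 3)(s - 5) / -16
  L_2(s) = (s + 1)(s - 1)(s - 3)(s - 5) / 9
  L_3(s) = (s + 1)(s - 1)(s - 2)(s - 5) / -16
  L_4(s) = (s + 1)(s - 1)(s - 2)(s - 3) / 144
Then g(s) = -8·L_0(s) - 4·L_1(s) - 11·L_2(s) - 80·L_3(s) - 860·L_4(s).
Expanding and collecting terms gives g(s) = -2s^4 + 3s^3 + s^2 - s - 5.
Evaluating at s = -3: g(-3) = -236.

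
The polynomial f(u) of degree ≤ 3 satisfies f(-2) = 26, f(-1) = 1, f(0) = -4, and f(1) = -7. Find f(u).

f(u) = -3u^3 + u^2 - u - 4

Using the Lagrange interpolation formula with nodes -2, -1, 0, 1:
  L_0(u) = (u + 1)u(u - 1) / -6
  L_1(u) = (u + 2)u(u - 1) / 2
  L_2(u) = (u + 2)(u + 1)(u - 1) / -2
  L_3(u) = (u + 2)(u + 1)u / 6
Then f(u) = 26·L_0(u) + 1·L_1(u) - 4·L_2(u) - 7·L_3(u).
Expanding and collecting terms gives f(u) = -3u³ + u² - u - 4.
Check: f(-2) = 26. ✓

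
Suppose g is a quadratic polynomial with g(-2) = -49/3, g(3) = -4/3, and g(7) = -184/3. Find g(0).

5/3

Write g(x) = ax^2 + bx + c. Substituting each data point gives a linear system:
  4a - 2b + c = -49/3
  9a + 3b + c = -4/3
  49a + 7b + c = -184/3
Solving the system yields a = -2, b = 5, c = 5/3.
So g(x) = -2x^2 + 5x + 5/3.
Then g(0) = 5/3.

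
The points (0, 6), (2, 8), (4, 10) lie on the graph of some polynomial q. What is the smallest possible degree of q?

1

Forward differences of the values at x = 0, 2, 4:
  q  : 6  8  10
  Δ  : 2  2
  Δ^2: 0
The first differences are constant (2) and nonzero, while all higher differences vanish, so the minimal degree is 1.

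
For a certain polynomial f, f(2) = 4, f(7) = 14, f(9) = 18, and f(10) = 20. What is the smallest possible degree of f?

1

Divided differences on the nodes 2, 7, 9, 10:
  order 0: 4  14  18  20
  order 1: 2  2  2
  order 2: 0  0
  order 3: 0
The order-1 divided differences are all 2 (nonzero) and every higher order vanishes, so the data lies on a polynomial of degree exactly 1.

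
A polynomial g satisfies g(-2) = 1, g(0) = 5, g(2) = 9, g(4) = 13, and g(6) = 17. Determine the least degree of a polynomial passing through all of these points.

Forward differences of the values at u = -2, 0, 2, 4, 6:
  g  : 1  5  9  13  17
  Δ  : 4  4  4  4
  Δ^2: 0  0  0
  Δ^3: 0  0
  Δ^4: 0
The first differences are constant (4) and nonzero, while all higher differences vanish, so the minimal degree is 1.

1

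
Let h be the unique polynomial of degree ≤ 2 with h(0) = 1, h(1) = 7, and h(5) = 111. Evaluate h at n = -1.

3

Using the Lagrange interpolation formula with nodes 0, 1, 5:
  L_0(n) = (n - 1)(n - 5) / 5
  L_1(n) = n(n - 5) / -4
  L_2(n) = n(n - 1) / 20
Then h(n) = 1·L_0(n) + 7·L_1(n) + 111·L_2(n).
Expanding and collecting terms gives h(n) = 4n^2 + 2n + 1.
Evaluating at n = -1: h(-1) = 3.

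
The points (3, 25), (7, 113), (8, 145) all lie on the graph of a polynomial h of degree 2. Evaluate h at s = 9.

181

Write h(s) = as^2 + bs + c. Substituting each data point gives a linear system:
  9a + 3b + c = 25
  49a + 7b + c = 113
  64a + 8b + c = 145
Solving the system yields a = 2, b = 2, c = 1.
So h(s) = 2s² + 2s + 1.
Then h(9) = 181.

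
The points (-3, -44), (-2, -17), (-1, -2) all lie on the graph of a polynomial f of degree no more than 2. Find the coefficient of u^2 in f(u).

Write f(u) = au^2 + bu + c. Substituting each data point gives a linear system:
  9a - 3b + c = -44
  4a - 2b + c = -17
  a - b + c = -2
Solving the system yields a = -6, b = -3, c = 1.
So f(u) = -6u² - 3u + 1.
The leading coefficient is -6.

-6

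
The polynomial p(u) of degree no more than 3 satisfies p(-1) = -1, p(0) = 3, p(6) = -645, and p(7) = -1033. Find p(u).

p(u) = -3u^3 - u^2 + 6u + 3

Using the Lagrange interpolation formula with nodes -1, 0, 6, 7:
  L_0(u) = u(u - 6)(u - 7) / -56
  L_1(u) = (u + 1)(u - 6)(u - 7) / 42
  L_2(u) = (u + 1)u(u - 7) / -42
  L_3(u) = (u + 1)u(u - 6) / 56
Then p(u) = -1·L_0(u) + 3·L_1(u) - 645·L_2(u) - 1033·L_3(u).
Expanding and collecting terms gives p(u) = -3u^3 - u^2 + 6u + 3.
Check: p(6) = -645. ✓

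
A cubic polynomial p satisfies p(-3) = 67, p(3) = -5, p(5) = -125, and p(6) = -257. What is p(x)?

p(x) = -2x^3 + 4x^2 + 6x - 5

Write p(x) = ax^3 + bx^2 + cx + d. Substituting each data point gives a linear system:
  -27a + 9b - 3c + d = 67
  27a + 9b + 3c + d = -5
  125a + 25b + 5c + d = -125
  216a + 36b + 6c + d = -257
Solving the system yields a = -2, b = 4, c = 6, d = -5.
So p(x) = -2x^3 + 4x^2 + 6x - 5.
Check: p(5) = -125. ✓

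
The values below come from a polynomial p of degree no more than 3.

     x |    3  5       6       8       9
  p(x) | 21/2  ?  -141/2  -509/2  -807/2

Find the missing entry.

The 4 known points determine the degree-3 polynomial uniquely.
Write p(x) = ax^3 + bx^2 + cx + d. Substituting each data point gives a linear system:
  27a + 9b + 3c + d = 21/2
  216a + 36b + 6c + d = -141/2
  512a + 64b + 8c + d = -509/2
  729a + 81b + 9c + d = -807/2
Solving the system yields a = -1, b = 4, c = 0, d = 3/2.
So p(x) = -x³ + 4x² + 3/2.
Then p(5) = -47/2.

-47/2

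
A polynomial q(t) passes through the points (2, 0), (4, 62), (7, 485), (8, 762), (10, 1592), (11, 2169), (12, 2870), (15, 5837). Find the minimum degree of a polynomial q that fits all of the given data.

3

Divided differences on the nodes 2, 4, 7, 8, 10, 11, 12, 15:
  order 0: 0  62  485  762  1592  2169  2870  5837
  order 1: 31  141  277  415  577  701  989
  order 2: 22  34  46  54  62  72
  order 3: 2  2  2  2  2
  order 4: 0  0  0  0
  order 5: 0  0  0
  order 6: 0  0
  order 7: 0
The order-3 divided differences are all 2 (nonzero) and every higher order vanishes, so the data lies on a polynomial of degree exactly 3.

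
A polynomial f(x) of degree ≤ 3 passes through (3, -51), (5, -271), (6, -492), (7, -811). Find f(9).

-1815

Using the Lagrange interpolation formula with nodes 3, 5, 6, 7:
  L_0(x) = (x - 5)(x - 6)(x - 7) / -24
  L_1(x) = (x - 3)(x - 6)(x - 7) / 4
  L_2(x) = (x - 3)(x - 5)(x - 7) / -3
  L_3(x) = (x - 3)(x - 5)(x - 6) / 8
Then f(x) = -51·L_0(x) - 271·L_1(x) - 492·L_2(x) - 811·L_3(x).
Expanding and collecting terms gives f(x) = -3x³ + 5x² - 3x - 6.
Evaluating at x = 9: f(9) = -1815.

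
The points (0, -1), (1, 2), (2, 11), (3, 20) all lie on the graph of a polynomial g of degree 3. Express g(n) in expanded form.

g(n) = -n^3 + 6n^2 - 2n - 1

Write g(n) = an^3 + bn^2 + cn + d. Substituting each data point gives a linear system:
  d = -1
  a + b + c + d = 2
  8a + 4b + 2c + d = 11
  27a + 9b + 3c + d = 20
Solving the system yields a = -1, b = 6, c = -2, d = -1.
So g(n) = -n^3 + 6n^2 - 2n - 1.
Check: g(1) = 2. ✓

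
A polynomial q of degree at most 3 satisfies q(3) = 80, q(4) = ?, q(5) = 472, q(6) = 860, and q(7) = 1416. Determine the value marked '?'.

On equispaced nodes a degree-3 polynomial has vanishing fourth forward difference, so
  q(3) - 4·q(4) + 6·q(5) - 4·q(6) + q(7) = 0.
Substituting the known values and solving for q(4):
  -4·q(4) = -888
  q(4) = 222.

222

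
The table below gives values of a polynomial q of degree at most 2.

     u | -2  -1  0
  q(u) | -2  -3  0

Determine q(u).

Write q(u) = au^2 + bu + c. Substituting each data point gives a linear system:
  4a - 2b + c = -2
  a - b + c = -3
  c = 0
Solving the system yields a = 2, b = 5, c = 0.
So q(u) = 2u² + 5u.
Check: q(0) = 0. ✓

q(u) = 2u^2 + 5u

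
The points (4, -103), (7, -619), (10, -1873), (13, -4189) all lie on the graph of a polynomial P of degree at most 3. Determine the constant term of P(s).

Write P(s) = as^3 + bs^2 + cs + d. Substituting each data point gives a linear system:
  64a + 16b + 4c + d = -103
  343a + 49b + 7c + d = -619
  1000a + 100b + 10c + d = -1873
  2197a + 169b + 13c + d = -4189
Solving the system yields a = -2, b = 1, c = 3, d = -3.
So P(s) = -2s³ + s² + 3s - 3.
The constant term is -3.

-3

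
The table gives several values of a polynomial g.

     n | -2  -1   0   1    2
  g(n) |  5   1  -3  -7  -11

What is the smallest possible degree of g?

1

Forward differences of the values at n = -2, -1, 0, 1, 2:
  g  : 5  1  -3  -7  -11
  Δ  : -4  -4  -4  -4
  Δ^2: 0  0  0
  Δ^3: 0  0
  Δ^4: 0
The first differences are constant (-4) and nonzero, while all higher differences vanish, so the minimal degree is 1.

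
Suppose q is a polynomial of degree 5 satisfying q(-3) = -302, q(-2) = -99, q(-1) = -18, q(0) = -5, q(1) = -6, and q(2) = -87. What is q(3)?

Forward differences of the values at n = -3, -2, -1, 0, 1, 2:
  q  : -302  -99  -18  -5  -6  -87
  Δ  : 203  81  13  -1  -81
  Δ^2: -122  -68  -14  -80
  Δ^3: 54  54  -66
  Δ^4: 0  -120
  Δ^5: -120
The fifth differences are constant, confirming degree 5.
Interpolating (Newton forward form) and evaluating at n = 3 gives q(3) = -554.

-554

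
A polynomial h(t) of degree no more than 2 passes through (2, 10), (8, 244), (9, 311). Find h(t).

h(t) = 4t^2 - t - 4

Write h(t) = at^2 + bt + c. Substituting each data point gives a linear system:
  4a + 2b + c = 10
  64a + 8b + c = 244
  81a + 9b + c = 311
Solving the system yields a = 4, b = -1, c = -4.
So h(t) = 4t² - t - 4.
Check: h(9) = 311. ✓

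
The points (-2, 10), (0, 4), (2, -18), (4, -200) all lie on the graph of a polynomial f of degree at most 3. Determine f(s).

Write f(s) = as^3 + bs^2 + cs + d. Substituting each data point gives a linear system:
  -8a + 4b - 2c + d = 10
  d = 4
  8a + 4b + 2c + d = -18
  64a + 16b + 4c + d = -200
Solving the system yields a = -3, b = -2, c = 5, d = 4.
So f(s) = -3s^3 - 2s^2 + 5s + 4.
Check: f(0) = 4. ✓

f(s) = -3s^3 - 2s^2 + 5s + 4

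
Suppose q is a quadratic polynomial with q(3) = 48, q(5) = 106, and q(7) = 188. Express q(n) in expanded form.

q(n) = 3n^2 + 5n + 6

Using the Lagrange interpolation formula with nodes 3, 5, 7:
  L_0(n) = (n - 5)(n - 7) / 8
  L_1(n) = (n - 3)(n - 7) / -4
  L_2(n) = (n - 3)(n - 5) / 8
Then q(n) = 48·L_0(n) + 106·L_1(n) + 188·L_2(n).
Expanding and collecting terms gives q(n) = 3n^2 + 5n + 6.
Check: q(7) = 188. ✓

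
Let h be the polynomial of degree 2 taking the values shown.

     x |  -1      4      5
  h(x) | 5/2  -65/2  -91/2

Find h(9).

-235/2

Using the Lagrange interpolation formula with nodes -1, 4, 5:
  L_0(x) = (x - 4)(x - 5) / 30
  L_1(x) = (x + 1)(x - 5) / -5
  L_2(x) = (x + 1)(x - 4) / 6
Then h(x) = 5/2·L_0(x) - 65/2·L_1(x) - 91/2·L_2(x).
Expanding and collecting terms gives h(x) = -x^2 - 4x - 1/2.
Evaluating at x = 9: h(9) = -235/2.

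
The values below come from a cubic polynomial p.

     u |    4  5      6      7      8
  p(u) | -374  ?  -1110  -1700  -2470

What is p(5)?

The 4 known points determine the degree-3 polynomial uniquely.
Write p(u) = au^3 + bu^2 + cu + d. Substituting each data point gives a linear system:
  64a + 16b + 4c + d = -374
  216a + 36b + 6c + d = -1110
  343a + 49b + 7c + d = -1700
  512a + 64b + 8c + d = -2470
Solving the system yields a = -4, b = -6, c = -4, d = -6.
So p(u) = -4u^3 - 6u^2 - 4u - 6.
Then p(5) = -676.

-676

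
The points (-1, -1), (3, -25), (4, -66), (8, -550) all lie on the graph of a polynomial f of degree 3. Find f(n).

f(n) = -n^3 - n^2 + 3n + 2

Using the Lagrange interpolation formula with nodes -1, 3, 4, 8:
  L_0(n) = (n - 3)(n - 4)(n - 8) / -180
  L_1(n) = (n + 1)(n - 4)(n - 8) / 20
  L_2(n) = (n + 1)(n - 3)(n - 8) / -20
  L_3(n) = (n + 1)(n - 3)(n - 4) / 180
Then f(n) = -1·L_0(n) - 25·L_1(n) - 66·L_2(n) - 550·L_3(n).
Expanding and collecting terms gives f(n) = -n^3 - n^2 + 3n + 2.
Check: f(8) = -550. ✓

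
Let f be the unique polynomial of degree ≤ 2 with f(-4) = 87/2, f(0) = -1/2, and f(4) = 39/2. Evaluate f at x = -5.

129/2

Write f(x) = ax^2 + bx + c. Substituting each data point gives a linear system:
  16a - 4b + c = 87/2
  c = -1/2
  16a + 4b + c = 39/2
Solving the system yields a = 2, b = -3, c = -1/2.
So f(x) = 2x² - 3x - 1/2.
Then f(-5) = 129/2.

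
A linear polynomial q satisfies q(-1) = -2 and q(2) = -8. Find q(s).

q(s) = -2s - 4

Write q(s) = as + b. Substituting each data point gives a linear system:
  -a + b = -2
  2a + b = -8
Solving the system yields a = -2, b = -4.
So q(s) = -2s - 4.
Check: q(2) = -8. ✓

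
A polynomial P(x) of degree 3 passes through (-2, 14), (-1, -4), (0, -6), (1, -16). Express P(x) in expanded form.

Write P(x) = ax^3 + bx^2 + cx + d. Substituting each data point gives a linear system:
  -8a + 4b - 2c + d = 14
  -a + b - c + d = -4
  d = -6
  a + b + c + d = -16
Solving the system yields a = -4, b = -4, c = -2, d = -6.
So P(x) = -4x³ - 4x² - 2x - 6.
Check: P(-2) = 14. ✓

P(x) = -4x^3 - 4x^2 - 2x - 6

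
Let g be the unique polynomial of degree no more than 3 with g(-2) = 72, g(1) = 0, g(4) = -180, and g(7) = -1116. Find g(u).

Write g(u) = au^3 + bu^2 + cu + d. Substituting each data point gives a linear system:
  -8a + 4b - 2c + d = 72
  a + b + c + d = 0
  64a + 16b + 4c + d = -180
  343a + 49b + 7c + d = -1116
Solving the system yields a = -4, b = 6, c = -6, d = 4.
So g(u) = -4u³ + 6u² - 6u + 4.
Check: g(-2) = 72. ✓

g(u) = -4u^3 + 6u^2 - 6u + 4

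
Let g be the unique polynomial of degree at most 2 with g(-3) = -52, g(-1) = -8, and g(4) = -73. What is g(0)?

-1

Using the Lagrange interpolation formula with nodes -3, -1, 4:
  L_0(x) = (x + 1)(x - 4) / 14
  L_1(x) = (x + 3)(x - 4) / -10
  L_2(x) = (x + 3)(x + 1) / 35
Then g(x) = -52·L_0(x) - 8·L_1(x) - 73·L_2(x).
Expanding and collecting terms gives g(x) = -5x² + 2x - 1.
Evaluating at x = 0: g(0) = -1.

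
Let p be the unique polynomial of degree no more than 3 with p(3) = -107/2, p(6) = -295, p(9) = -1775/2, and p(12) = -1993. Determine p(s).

Write p(s) = as^3 + bs^2 + cs + d. Substituting each data point gives a linear system:
  27a + 9b + 3c + d = -107/2
  216a + 36b + 6c + d = -295
  729a + 81b + 9c + d = -1775/2
  1728a + 144b + 12c + d = -1993
Solving the system yields a = -1, b = -3/2, c = -4, d = -1.
So p(s) = -s^3 - (3/2)s^2 - 4s - 1.
Check: p(9) = -1775/2. ✓

p(s) = -s^3 - (3/2)s^2 - 4s - 1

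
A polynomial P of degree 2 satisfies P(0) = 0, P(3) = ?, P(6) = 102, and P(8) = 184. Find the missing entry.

The 3 known points determine the degree-2 polynomial uniquely.
Write P(x) = ax^2 + bx + c. Substituting each data point gives a linear system:
  c = 0
  36a + 6b + c = 102
  64a + 8b + c = 184
Solving the system yields a = 3, b = -1, c = 0.
So P(x) = 3x^2 - x.
Then P(3) = 24.

24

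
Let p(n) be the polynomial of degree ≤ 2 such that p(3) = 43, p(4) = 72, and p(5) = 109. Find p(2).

Using the Lagrange interpolation formula with nodes 3, 4, 5:
  L_0(n) = (n - 4)(n - 5) / 2
  L_1(n) = (n - 3)(n - 5) / -1
  L_2(n) = (n - 3)(n - 4) / 2
Then p(n) = 43·L_0(n) + 72·L_1(n) + 109·L_2(n).
Expanding and collecting terms gives p(n) = 4n² + n + 4.
Evaluating at n = 2: p(2) = 22.

22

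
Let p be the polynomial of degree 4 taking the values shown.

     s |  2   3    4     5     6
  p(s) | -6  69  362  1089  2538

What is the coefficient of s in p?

Write p(s) = as^4 + bs^3 + cs^2 + ds + e. Substituting each data point gives a linear system:
  16a + 8b + 4c + 2d + e = -6
  81a + 27b + 9c + 3d + e = 69
  256a + 64b + 16c + 4d + e = 362
  625a + 125b + 25c + 5d + e = 1089
  1296a + 216b + 36c + 6d + e = 2538
Solving the system yields a = 3, b = -6, c = -2, d = 4, e = -6.
So p(s) = 3s^4 - 6s^3 - 2s^2 + 4s - 6.
The coefficient of s is 4.

4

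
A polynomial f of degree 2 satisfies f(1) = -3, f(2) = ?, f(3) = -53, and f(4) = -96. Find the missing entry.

-22

On equispaced nodes a degree-2 polynomial has vanishing third forward difference, so
  - f(1) + 3·f(2) - 3·f(3) + f(4) = 0.
Substituting the known values and solving for f(2):
  3·f(2) = -66
  f(2) = -22.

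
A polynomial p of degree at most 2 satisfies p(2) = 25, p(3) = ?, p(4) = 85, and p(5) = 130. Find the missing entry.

50

The 3 known points determine the degree-2 polynomial uniquely.
Write p(t) = at^2 + bt + c. Substituting each data point gives a linear system:
  4a + 2b + c = 25
  16a + 4b + c = 85
  25a + 5b + c = 130
Solving the system yields a = 5, b = 0, c = 5.
So p(t) = 5t^2 + 5.
Then p(3) = 50.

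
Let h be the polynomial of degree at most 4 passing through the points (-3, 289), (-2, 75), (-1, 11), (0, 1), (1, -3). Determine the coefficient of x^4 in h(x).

Write h(x) = ax^4 + bx^3 + cx^2 + dx + e. Substituting each data point gives a linear system:
  81a - 27b + 9c - 3d + e = 289
  16a - 8b + 4c - 2d + e = 75
  a - b + c - d + e = 11
  e = 1
  a + b + c + d + e = -3
Solving the system yields a = 2, b = -4, c = 1, d = -3, e = 1.
So h(x) = 2x^4 - 4x^3 + x^2 - 3x + 1.
The leading coefficient is 2.

2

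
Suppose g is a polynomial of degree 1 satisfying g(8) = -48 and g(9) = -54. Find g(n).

Write g(n) = an + b. Substituting each data point gives a linear system:
  8a + b = -48
  9a + b = -54
Solving the system yields a = -6, b = 0.
So g(n) = -6n.
Check: g(9) = -54. ✓

g(n) = -6n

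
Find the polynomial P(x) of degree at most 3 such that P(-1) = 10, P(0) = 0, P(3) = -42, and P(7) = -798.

Using the Lagrange interpolation formula with nodes -1, 0, 3, 7:
  L_0(x) = x(x - 3)(x - 7) / -32
  L_1(x) = (x + 1)(x - 3)(x - 7) / 21
  L_2(x) = (x + 1)x(x - 7) / -48
  L_3(x) = (x + 1)x(x - 3) / 224
Then P(x) = 10·L_0(x) + 0·L_1(x) - 42·L_2(x) - 798·L_3(x).
Expanding and collecting terms gives P(x) = -3x³ + 5x² - 2x.
Check: P(7) = -798. ✓

P(x) = -3x^3 + 5x^2 - 2x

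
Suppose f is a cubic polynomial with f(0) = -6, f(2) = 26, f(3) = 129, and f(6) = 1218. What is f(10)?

Using the Lagrange interpolation formula with nodes 0, 2, 3, 6:
  L_0(u) = (u - 2)(u - 3)(u - 6) / -36
  L_1(u) = u(u - 3)(u - 6) / 8
  L_2(u) = u(u - 2)(u - 6) / -9
  L_3(u) = u(u - 2)(u - 3) / 72
Then f(u) = -6·L_0(u) + 26·L_1(u) + 129·L_2(u) + 1218·L_3(u).
Expanding and collecting terms gives f(u) = 6u^3 - u^2 - 6u - 6.
Evaluating at u = 10: f(10) = 5834.

5834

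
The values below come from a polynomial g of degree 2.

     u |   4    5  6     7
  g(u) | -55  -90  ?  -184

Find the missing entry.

-133

On equispaced nodes a degree-2 polynomial has vanishing third forward difference, so
  - g(4) + 3·g(5) - 3·g(6) + g(7) = 0.
Substituting the known values and solving for g(6):
  -3·g(6) = 399
  g(6) = -133.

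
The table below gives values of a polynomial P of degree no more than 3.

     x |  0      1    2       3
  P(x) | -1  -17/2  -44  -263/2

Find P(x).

Using the Lagrange interpolation formula with nodes 0, 1, 2, 3:
  L_0(x) = (x - 1)(x - 2)(x - 3) / -6
  L_1(x) = x(x - 2)(x - 3) / 2
  L_2(x) = x(x - 1)(x - 3) / -2
  L_3(x) = x(x - 1)(x - 2) / 6
Then P(x) = -1·L_0(x) - 17/2·L_1(x) - 44·L_2(x) - 263/2·L_3(x).
Expanding and collecting terms gives P(x) = -4x³ - 2x² - (3/2)x - 1.
Check: P(2) = -44. ✓

P(x) = -4x^3 - 2x^2 - (3/2)x - 1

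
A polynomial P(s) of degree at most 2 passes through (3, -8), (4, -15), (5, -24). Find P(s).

Write P(s) = as^2 + bs + c. Substituting each data point gives a linear system:
  9a + 3b + c = -8
  16a + 4b + c = -15
  25a + 5b + c = -24
Solving the system yields a = -1, b = 0, c = 1.
So P(s) = -s^2 + 1.
Check: P(5) = -24. ✓

P(s) = -s^2 + 1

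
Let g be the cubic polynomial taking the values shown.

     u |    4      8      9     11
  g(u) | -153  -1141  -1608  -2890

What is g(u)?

Write g(u) = au^3 + bu^2 + cu + d. Substituting each data point gives a linear system:
  64a + 16b + 4c + d = -153
  512a + 64b + 8c + d = -1141
  729a + 81b + 9c + d = -1608
  1331a + 121b + 11c + d = -2890
Solving the system yields a = -2, b = -2, c = 1, d = 3.
So g(u) = -2u^3 - 2u^2 + u + 3.
Check: g(9) = -1608. ✓

g(u) = -2u^3 - 2u^2 + u + 3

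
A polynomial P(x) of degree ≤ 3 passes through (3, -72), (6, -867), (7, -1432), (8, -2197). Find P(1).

8

Using the Lagrange interpolation formula with nodes 3, 6, 7, 8:
  L_0(x) = (x - 6)(x - 7)(x - 8) / -60
  L_1(x) = (x - 3)(x - 7)(x - 8) / 6
  L_2(x) = (x - 3)(x - 6)(x - 8) / -4
  L_3(x) = (x - 3)(x - 6)(x - 7) / 10
Then P(x) = -72·L_0(x) - 867·L_1(x) - 1432·L_2(x) - 2197·L_3(x).
Expanding and collecting terms gives P(x) = -5x^3 + 5x^2 + 5x + 3.
Evaluating at x = 1: P(1) = 8.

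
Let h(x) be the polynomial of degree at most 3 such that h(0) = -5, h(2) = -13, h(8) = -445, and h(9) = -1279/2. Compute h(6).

-185

Write h(x) = ax^3 + bx^2 + cx + d. Substituting each data point gives a linear system:
  d = -5
  8a + 4b + 2c + d = -13
  512a + 64b + 8c + d = -445
  729a + 81b + 9c + d = -1279/2
Solving the system yields a = -1, b = 3/2, c = -3, d = -5.
So h(x) = -x^3 + (3/2)x^2 - 3x - 5.
Then h(6) = -185.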